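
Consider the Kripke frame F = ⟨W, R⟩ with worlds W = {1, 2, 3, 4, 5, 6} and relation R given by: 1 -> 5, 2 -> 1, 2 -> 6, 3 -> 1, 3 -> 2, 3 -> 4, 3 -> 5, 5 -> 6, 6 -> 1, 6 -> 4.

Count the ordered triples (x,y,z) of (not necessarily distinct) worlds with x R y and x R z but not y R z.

Enumerating: (1,5,5), (2,1,1), (2,1,6), (2,6,6), (3,1,1), (3,1,2), (3,1,4), (3,2,2), (3,2,4), (3,2,5), (3,4,1), (3,4,2), … and 11 more.
Total: 23.

23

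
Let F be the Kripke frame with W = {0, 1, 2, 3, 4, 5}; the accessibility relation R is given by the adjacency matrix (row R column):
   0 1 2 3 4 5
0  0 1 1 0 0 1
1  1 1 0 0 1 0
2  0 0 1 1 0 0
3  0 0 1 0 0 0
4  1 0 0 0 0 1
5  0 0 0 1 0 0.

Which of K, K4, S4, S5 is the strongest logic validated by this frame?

K

Transitive (axiom 4): no — 0 R 1 and 1 R 4, but not 0 R 4.
Reflexive (axiom T): no — 0 is not related to itself.
Euclidean (axiom 5): no — 0 R 1 and 0 R 2, but not 1 R 2.
So F validates K; K4 would additionally require R to be transitive. The strongest is K.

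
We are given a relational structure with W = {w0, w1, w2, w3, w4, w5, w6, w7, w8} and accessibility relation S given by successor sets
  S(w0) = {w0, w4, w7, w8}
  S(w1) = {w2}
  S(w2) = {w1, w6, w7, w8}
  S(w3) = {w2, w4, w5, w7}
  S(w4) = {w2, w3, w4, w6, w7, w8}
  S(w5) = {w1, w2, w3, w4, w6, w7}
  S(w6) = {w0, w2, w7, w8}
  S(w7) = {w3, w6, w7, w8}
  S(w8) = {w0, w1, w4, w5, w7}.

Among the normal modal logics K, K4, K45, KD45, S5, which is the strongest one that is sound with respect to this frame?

K

Transitive (axiom 4): no — w0 S w4 and w4 S w2, but not w0 S w2.
Euclidean (axiom 5): no — w0 S w7 and w0 S w4, but not w7 S w4.
Serial (axiom D): yes — every world has a successor (e.g. w0 S w0).
Reflexive (axiom T): no — w1 is not related to itself.
So F validates K; K4 would additionally require S to be transitive. The strongest is K.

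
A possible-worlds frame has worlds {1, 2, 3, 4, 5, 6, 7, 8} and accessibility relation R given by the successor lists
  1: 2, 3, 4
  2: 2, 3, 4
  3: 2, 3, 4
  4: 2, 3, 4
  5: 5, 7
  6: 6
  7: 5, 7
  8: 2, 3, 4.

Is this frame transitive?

Yes

Transitive: yes — every two-step R-path is closed by a direct edge.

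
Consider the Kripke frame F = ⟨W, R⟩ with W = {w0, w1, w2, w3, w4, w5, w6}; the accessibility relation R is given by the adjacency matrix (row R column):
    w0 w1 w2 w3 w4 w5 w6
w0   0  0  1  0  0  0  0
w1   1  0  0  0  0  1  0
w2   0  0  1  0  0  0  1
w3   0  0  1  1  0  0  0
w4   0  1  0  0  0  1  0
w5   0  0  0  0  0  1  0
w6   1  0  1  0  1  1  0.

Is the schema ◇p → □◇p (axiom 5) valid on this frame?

No

The schema 5 characterises exactly the Euclidean frames.
Euclidean: no — w1 R w0 and w1 R w5, but not w0 R w5.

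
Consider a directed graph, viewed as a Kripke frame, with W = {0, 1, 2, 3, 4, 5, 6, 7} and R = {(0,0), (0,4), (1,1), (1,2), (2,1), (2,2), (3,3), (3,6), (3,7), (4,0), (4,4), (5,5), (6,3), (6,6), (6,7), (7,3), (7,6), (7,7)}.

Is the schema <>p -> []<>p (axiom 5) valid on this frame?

The schema 5 characterises exactly the Euclidean frames.
Euclidean: yes — any two successors of a common world are R-related.

Yes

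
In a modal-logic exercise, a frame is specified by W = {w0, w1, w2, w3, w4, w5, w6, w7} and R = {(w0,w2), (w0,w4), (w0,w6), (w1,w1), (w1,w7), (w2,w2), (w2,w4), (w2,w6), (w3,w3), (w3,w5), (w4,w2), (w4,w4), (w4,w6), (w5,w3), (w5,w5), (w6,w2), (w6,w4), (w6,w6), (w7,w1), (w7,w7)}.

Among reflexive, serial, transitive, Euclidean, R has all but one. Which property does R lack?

reflexive

Reflexive: no — w0 is not related to itself.
Serial: yes — every world has a successor (e.g. w0 R w2).
Transitive: yes — every two-step R-path is closed by a direct edge.
Euclidean: yes — any two successors of a common world are R-related.
Only reflexive fails.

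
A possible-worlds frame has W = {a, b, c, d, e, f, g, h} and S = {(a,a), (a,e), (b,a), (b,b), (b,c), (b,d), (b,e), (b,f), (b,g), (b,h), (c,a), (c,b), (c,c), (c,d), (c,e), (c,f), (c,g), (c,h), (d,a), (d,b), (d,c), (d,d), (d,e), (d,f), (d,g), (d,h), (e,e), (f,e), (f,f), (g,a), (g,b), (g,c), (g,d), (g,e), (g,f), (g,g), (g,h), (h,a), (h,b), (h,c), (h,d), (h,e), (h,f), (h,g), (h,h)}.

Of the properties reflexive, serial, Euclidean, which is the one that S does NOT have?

Euclidean

Reflexive: yes — every world is S-related to itself.
Serial: yes — every world has a successor (e.g. a S a).
Euclidean: no — b S a and b S c, but not a S c.
Only Euclidean fails.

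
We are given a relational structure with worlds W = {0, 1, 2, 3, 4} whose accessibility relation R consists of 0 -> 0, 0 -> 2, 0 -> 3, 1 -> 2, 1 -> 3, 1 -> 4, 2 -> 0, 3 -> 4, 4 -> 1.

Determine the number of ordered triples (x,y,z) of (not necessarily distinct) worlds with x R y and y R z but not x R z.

9

Enumerating: (0,3,4), (1,2,0), (1,4,1), (2,0,2), (2,0,3), (3,4,1), (4,1,2), (4,1,3), (4,1,4).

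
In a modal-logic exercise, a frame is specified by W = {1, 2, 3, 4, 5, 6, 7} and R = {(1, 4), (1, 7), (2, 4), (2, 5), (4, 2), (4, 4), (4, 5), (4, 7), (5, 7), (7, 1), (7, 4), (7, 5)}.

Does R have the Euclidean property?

Euclidean: no — 2 R 5 and 2 R 4, but not 5 R 4.

No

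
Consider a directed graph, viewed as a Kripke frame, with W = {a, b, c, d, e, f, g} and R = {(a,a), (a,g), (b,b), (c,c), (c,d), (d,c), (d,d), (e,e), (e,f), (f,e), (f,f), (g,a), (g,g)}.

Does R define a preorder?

Reflexive: yes — every world is R-related to itself.
Transitive: yes — every two-step R-path is closed by a direct edge.
So R is a preorder.

Yes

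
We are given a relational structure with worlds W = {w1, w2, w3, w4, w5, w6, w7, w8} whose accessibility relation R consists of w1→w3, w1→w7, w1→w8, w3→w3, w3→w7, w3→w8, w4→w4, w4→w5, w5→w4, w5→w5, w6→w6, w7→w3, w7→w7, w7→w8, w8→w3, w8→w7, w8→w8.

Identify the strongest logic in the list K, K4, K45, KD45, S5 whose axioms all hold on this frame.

Transitive (axiom 4): yes — every two-step R-path is closed by a direct edge.
Euclidean (axiom 5): yes — any two successors of a common world are R-related.
Serial (axiom D): no — w2 has no R-successor.
Reflexive (axiom T): no — w1 is not related to itself.
So F validates K, K4, K45; KD45 would additionally require R to be serial. The strongest is K45.

K45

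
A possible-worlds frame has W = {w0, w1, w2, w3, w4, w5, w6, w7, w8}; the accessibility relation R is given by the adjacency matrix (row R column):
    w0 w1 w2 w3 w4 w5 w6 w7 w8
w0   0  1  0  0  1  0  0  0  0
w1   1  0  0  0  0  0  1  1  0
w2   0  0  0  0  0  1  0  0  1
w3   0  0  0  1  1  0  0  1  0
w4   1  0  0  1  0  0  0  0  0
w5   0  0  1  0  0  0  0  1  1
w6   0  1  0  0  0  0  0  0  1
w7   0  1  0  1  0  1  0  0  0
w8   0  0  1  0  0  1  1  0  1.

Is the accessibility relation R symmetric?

Yes

Symmetric: yes — every pair in R has its reverse in R.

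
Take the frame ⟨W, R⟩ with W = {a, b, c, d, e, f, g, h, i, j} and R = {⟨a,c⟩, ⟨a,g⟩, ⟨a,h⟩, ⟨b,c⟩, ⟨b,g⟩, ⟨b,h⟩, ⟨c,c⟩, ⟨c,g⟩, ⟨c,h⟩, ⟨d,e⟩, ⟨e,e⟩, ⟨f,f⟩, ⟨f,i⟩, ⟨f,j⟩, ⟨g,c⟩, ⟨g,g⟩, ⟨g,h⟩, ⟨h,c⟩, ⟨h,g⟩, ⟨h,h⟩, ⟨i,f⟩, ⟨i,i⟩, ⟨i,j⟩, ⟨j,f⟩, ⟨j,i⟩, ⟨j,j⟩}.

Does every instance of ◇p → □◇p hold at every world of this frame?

Axiom 5 corresponds to the accessibility relation being Euclidean.
Euclidean: yes — any two successors of a common world are R-related.

Yes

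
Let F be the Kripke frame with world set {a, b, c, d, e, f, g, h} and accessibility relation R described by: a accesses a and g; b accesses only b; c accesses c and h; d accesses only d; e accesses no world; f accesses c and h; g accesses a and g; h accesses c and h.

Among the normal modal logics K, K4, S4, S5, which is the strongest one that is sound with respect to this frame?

K4

Transitive (axiom 4): yes — every two-step R-path is closed by a direct edge.
Reflexive (axiom T): no — e is not related to itself.
Euclidean (axiom 5): yes — any two successors of a common world are R-related.
So F validates K, K4; S4 would additionally require R to be reflexive. The strongest is K4.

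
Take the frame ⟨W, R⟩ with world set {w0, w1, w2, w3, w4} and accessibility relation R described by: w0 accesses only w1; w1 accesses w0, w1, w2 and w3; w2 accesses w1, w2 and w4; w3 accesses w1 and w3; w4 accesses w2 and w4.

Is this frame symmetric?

Symmetric: yes — every pair in R has its reverse in R.

Yes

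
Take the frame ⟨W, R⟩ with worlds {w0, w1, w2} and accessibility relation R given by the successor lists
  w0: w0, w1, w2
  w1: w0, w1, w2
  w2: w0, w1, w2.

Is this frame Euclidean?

Yes

Euclidean: yes — any two successors of a common world are R-related.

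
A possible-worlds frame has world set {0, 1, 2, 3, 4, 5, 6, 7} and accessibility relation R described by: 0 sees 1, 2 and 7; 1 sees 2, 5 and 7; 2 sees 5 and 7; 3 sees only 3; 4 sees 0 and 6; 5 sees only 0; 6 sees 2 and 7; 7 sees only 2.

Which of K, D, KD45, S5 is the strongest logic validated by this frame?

Serial (axiom D): yes — every world has a successor (e.g. 0 R 1).
Euclidean (axiom 5): no — 0 R 2 and 0 R 1, but not 2 R 1.
Transitive (axiom 4): no — 0 R 1 and 1 R 5, but not 0 R 5.
Reflexive (axiom T): no — 0 is not related to itself.
So F validates K, D; KD45 would additionally require R to be Euclidean and transitive. The strongest is D.

D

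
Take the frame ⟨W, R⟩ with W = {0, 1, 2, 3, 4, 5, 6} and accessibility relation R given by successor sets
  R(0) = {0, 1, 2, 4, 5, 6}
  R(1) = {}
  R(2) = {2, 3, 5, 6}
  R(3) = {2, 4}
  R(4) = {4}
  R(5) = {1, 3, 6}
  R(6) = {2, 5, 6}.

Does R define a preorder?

Reflexive: no — 1 is not related to itself.
Transitive: no — 0 R 2 and 2 R 3, but not 0 R 3.
So R is not a preorder.

No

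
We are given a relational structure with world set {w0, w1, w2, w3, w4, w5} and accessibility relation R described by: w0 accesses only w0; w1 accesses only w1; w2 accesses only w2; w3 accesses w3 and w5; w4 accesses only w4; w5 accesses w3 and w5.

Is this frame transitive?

Transitive: yes — every two-step R-path is closed by a direct edge.

Yes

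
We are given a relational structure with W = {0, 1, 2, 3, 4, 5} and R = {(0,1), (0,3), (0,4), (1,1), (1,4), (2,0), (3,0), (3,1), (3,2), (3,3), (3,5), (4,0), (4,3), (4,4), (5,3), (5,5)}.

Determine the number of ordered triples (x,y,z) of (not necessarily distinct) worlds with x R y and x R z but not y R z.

21

Enumerating: (0,1,3), (0,3,4), (0,4,1), (1,4,1), (2,0,0), (3,0,0), (3,0,2), (3,0,5), (3,1,0), (3,1,2), (3,1,3), (3,1,5), … and 9 more.
Total: 21.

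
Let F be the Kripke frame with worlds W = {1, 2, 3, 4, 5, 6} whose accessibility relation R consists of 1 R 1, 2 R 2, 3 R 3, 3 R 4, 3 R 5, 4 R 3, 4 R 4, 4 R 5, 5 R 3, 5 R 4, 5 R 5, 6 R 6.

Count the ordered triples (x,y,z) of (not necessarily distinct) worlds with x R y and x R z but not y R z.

R is Euclidean; there are no such tuples.

0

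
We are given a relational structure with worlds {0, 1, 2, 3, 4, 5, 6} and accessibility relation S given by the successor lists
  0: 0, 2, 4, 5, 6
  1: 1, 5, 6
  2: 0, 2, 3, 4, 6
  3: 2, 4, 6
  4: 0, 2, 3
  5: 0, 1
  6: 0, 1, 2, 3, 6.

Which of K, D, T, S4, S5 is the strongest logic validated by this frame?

D

Serial (axiom D): yes — every world has a successor (e.g. 0 S 0).
Reflexive (axiom T): no — 3 is not related to itself.
Transitive (axiom 4): no — 0 S 2 and 2 S 3, but not 0 S 3.
Euclidean (axiom 5): no — 0 S 2 and 0 S 5, but not 2 S 5.
So F validates K, D; T would additionally require S to be reflexive. The strongest is D.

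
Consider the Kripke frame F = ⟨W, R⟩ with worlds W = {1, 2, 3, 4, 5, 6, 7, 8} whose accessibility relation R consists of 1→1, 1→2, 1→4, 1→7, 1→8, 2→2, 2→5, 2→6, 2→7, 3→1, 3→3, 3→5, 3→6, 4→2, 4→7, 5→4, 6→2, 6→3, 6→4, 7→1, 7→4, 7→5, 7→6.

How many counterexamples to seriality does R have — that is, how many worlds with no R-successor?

1

Enumerating: 8.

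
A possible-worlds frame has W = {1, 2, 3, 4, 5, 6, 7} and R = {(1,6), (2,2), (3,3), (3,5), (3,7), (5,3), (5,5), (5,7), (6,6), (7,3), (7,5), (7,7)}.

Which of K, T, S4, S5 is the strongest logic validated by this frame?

K

Reflexive (axiom T): no — 1 is not related to itself.
Transitive (axiom 4): yes — every two-step R-path is closed by a direct edge.
Euclidean (axiom 5): yes — any two successors of a common world are R-related.
So F validates K; T would additionally require R to be reflexive. The strongest is K.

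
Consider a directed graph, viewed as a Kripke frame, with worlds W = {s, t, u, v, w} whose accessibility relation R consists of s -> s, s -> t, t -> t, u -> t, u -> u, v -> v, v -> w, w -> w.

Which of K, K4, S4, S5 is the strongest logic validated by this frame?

S4

Transitive (axiom 4): yes — every two-step R-path is closed by a direct edge.
Reflexive (axiom T): yes — every world is R-related to itself.
Euclidean (axiom 5): no — s R t and s R s, but not t R s.
So F validates K, K4, S4; S5 would additionally require R to be Euclidean. The strongest is S4.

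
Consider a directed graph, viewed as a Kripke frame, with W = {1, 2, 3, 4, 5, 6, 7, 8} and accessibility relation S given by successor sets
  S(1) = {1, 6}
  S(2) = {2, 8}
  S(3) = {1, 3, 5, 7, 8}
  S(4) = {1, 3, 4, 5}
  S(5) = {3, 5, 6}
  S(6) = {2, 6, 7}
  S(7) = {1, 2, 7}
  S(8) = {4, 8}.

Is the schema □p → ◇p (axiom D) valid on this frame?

Axiom D corresponds to the accessibility relation being serial.
Serial: yes — every world has a successor (e.g. 1 S 1).

Yes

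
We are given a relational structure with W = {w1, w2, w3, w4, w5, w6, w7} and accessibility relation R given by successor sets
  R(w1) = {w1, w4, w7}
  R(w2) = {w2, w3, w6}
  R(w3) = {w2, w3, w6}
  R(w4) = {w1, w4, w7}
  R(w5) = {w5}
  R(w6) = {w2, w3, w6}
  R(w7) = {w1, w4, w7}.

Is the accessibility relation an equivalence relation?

Reflexive: yes — every world is R-related to itself.
Symmetric: yes — every pair in R has its reverse in R.
Transitive: yes — every two-step R-path is closed by a direct edge.
So R is an equivalence relation.

Yes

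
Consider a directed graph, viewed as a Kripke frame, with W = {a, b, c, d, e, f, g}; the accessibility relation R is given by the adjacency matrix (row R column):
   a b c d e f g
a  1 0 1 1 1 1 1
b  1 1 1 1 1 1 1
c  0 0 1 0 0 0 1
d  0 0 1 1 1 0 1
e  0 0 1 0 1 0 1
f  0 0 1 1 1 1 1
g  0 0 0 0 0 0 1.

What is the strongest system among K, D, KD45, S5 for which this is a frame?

Serial (axiom D): yes — every world has a successor (e.g. a R a).
Euclidean (axiom 5): no — a R c and a R d, but not c R d.
Transitive (axiom 4): yes — every two-step R-path is closed by a direct edge.
Reflexive (axiom T): yes — every world is R-related to itself.
So F validates K, D; KD45 would additionally require R to be Euclidean. The strongest is D.

D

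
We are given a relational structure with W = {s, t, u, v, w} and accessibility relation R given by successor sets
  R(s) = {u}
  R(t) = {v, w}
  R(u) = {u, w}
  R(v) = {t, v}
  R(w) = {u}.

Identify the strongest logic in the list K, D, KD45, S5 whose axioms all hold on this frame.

D

Serial (axiom D): yes — every world has a successor (e.g. s R u).
Euclidean (axiom 5): no — t R v and t R w, but not v R w.
Transitive (axiom 4): no — s R u and u R w, but not s R w.
Reflexive (axiom T): no — s is not related to itself.
So F validates K, D; KD45 would additionally require R to be Euclidean and transitive. The strongest is D.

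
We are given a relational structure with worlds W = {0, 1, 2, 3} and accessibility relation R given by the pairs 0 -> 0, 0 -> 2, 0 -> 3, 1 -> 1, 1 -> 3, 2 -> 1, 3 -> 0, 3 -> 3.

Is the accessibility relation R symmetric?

Symmetric: no — 0 R 2 but not 2 R 0.

No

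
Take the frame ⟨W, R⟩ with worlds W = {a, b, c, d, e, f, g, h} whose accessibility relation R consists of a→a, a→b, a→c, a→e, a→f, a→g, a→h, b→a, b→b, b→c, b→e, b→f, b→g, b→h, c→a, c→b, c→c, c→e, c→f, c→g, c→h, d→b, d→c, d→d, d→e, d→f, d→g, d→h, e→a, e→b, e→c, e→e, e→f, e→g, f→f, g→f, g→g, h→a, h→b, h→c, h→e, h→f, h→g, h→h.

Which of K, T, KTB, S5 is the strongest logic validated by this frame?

T

Reflexive (axiom T): yes — every world is R-related to itself.
Symmetric (axiom B): no — a R f but not f R a.
Euclidean (axiom 5): no — a R e and a R h, but not e R h.
So F validates K, T; KTB would additionally require R to be symmetric. The strongest is T.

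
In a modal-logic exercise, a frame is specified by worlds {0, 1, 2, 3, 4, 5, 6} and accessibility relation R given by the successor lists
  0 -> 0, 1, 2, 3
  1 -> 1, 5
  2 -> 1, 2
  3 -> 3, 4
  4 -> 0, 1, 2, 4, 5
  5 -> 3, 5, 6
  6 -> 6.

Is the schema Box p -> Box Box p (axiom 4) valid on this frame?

Axiom 4 corresponds to the accessibility relation being transitive.
Transitive: no — 0 R 1 and 1 R 5, but not 0 R 5.

No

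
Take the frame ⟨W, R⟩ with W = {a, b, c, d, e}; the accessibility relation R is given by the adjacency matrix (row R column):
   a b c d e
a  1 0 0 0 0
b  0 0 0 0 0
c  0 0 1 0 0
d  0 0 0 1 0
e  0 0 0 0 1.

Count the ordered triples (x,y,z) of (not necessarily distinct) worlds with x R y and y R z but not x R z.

0

R is transitive; there are no such tuples.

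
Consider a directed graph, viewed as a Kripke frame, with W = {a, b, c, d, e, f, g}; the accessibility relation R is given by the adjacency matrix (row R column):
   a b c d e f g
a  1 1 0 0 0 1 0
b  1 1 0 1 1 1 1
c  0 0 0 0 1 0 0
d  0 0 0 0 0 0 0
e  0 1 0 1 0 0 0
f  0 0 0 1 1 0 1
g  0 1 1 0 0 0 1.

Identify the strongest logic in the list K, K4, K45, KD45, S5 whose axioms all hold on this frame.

Transitive (axiom 4): no — a R b and b R d, but not a R d.
Euclidean (axiom 5): no — a R f and a R b, but not f R b.
Serial (axiom D): no — d has no R-successor.
Reflexive (axiom T): no — c is not related to itself.
So F validates K; K4 would additionally require R to be transitive. The strongest is K.

K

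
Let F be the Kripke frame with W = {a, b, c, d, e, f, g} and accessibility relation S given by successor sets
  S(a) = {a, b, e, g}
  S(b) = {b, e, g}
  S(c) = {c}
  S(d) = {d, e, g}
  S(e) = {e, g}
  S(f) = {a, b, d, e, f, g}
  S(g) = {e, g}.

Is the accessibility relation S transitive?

Transitive: yes — every two-step S-path is closed by a direct edge.

Yes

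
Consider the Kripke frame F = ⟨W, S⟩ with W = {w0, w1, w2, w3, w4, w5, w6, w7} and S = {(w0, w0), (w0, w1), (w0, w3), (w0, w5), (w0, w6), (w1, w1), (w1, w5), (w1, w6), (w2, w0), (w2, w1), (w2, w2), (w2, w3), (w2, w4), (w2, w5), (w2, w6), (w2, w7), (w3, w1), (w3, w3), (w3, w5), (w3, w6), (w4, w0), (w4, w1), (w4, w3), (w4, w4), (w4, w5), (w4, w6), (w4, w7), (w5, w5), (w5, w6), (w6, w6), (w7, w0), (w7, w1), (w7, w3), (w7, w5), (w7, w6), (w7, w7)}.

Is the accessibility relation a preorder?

Reflexive: yes — every world is S-related to itself.
Transitive: yes — every two-step S-path is closed by a direct edge.
So S is a preorder.

Yes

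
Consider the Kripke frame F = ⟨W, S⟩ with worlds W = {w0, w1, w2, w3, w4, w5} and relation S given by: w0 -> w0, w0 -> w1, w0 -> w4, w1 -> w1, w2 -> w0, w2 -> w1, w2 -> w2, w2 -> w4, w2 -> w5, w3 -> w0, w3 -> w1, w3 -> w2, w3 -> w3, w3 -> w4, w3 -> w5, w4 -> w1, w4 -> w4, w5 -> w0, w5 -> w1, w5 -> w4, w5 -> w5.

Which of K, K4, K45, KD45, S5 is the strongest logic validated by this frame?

Transitive (axiom 4): yes — every two-step S-path is closed by a direct edge.
Euclidean (axiom 5): no — w0 S w1 and w0 S w4, but not w1 S w4.
Serial (axiom D): yes — every world has a successor (e.g. w0 S w0).
Reflexive (axiom T): yes — every world is S-related to itself.
So F validates K, K4; K45 would additionally require S to be Euclidean. The strongest is K4.

K4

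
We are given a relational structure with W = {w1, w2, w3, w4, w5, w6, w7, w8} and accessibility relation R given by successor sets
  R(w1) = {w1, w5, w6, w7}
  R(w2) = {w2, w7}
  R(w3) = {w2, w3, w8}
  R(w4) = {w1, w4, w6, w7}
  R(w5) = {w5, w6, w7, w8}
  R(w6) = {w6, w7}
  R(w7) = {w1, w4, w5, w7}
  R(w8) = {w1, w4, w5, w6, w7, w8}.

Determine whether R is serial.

Serial: yes — every world has a successor (e.g. w1 R w1).

Yes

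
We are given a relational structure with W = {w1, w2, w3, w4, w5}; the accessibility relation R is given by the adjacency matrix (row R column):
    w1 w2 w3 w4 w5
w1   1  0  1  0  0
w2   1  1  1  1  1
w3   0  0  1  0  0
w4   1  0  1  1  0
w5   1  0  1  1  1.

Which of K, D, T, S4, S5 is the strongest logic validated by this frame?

S4

Serial (axiom D): yes — every world has a successor (e.g. w1 R w1).
Reflexive (axiom T): yes — every world is R-related to itself.
Transitive (axiom 4): yes — every two-step R-path is closed by a direct edge.
Euclidean (axiom 5): no — w2 R w1 and w2 R w4, but not w1 R w4.
So F validates K, D, T, S4; S5 would additionally require R to be Euclidean. The strongest is S4.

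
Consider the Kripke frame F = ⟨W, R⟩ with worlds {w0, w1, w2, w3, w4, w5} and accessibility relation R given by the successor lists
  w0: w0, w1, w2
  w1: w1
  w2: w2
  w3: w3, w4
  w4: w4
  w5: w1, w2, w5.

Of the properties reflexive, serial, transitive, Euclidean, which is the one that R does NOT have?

Reflexive: yes — every world is R-related to itself.
Serial: yes — every world has a successor (e.g. w0 R w0).
Transitive: yes — every two-step R-path is closed by a direct edge.
Euclidean: no — w0 R w1 and w0 R w2, but not w1 R w2.
Only Euclidean fails.

Euclidean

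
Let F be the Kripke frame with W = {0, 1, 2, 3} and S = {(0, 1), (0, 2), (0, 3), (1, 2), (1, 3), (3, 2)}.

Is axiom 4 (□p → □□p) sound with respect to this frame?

Yes

Axiom 4 corresponds to the accessibility relation being transitive.
Transitive: yes — every two-step S-path is closed by a direct edge.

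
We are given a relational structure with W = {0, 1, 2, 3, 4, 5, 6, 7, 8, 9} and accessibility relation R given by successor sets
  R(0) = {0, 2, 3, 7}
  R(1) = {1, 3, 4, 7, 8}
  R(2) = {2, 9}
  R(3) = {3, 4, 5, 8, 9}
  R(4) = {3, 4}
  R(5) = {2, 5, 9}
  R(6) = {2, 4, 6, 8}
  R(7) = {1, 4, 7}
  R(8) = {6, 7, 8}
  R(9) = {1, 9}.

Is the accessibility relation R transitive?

No

Transitive: no — 0 R 2 and 2 R 9, but not 0 R 9.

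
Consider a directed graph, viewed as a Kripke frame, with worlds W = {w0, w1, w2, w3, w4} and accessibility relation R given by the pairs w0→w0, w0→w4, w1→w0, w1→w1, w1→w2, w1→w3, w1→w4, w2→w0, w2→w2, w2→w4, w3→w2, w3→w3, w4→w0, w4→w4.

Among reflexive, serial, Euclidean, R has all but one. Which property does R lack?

Euclidean

Reflexive: yes — every world is R-related to itself.
Serial: yes — every world has a successor (e.g. w0 R w0).
Euclidean: no — w1 R w0 and w1 R w2, but not w0 R w2.
Only Euclidean fails.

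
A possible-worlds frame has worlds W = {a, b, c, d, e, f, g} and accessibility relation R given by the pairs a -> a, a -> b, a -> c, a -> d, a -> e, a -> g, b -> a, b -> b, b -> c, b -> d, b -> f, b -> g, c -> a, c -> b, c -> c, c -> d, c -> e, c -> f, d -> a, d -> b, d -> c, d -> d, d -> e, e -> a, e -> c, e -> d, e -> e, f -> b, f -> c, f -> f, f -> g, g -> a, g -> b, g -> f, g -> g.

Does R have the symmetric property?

Yes

Symmetric: yes — every pair in R has its reverse in R.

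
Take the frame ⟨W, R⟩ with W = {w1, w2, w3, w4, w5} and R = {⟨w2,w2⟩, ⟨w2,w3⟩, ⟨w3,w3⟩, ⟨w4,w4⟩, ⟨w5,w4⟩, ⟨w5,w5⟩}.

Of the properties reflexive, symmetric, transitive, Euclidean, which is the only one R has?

transitive

Reflexive: no — w1 is not related to itself.
Symmetric: no — w2 R w3 but not w3 R w2.
Transitive: yes — every two-step R-path is closed by a direct edge.
Euclidean: no — w2 R w3 and w2 R w2, but not w3 R w2.
Only transitive holds.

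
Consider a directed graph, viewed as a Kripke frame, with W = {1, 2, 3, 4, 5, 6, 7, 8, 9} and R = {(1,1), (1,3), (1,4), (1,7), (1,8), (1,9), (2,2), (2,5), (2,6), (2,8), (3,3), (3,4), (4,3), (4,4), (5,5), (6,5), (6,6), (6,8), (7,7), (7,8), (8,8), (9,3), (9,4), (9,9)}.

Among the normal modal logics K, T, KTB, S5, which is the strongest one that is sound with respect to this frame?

T

Reflexive (axiom T): yes — every world is R-related to itself.
Symmetric (axiom B): no — 1 R 3 but not 3 R 1.
Euclidean (axiom 5): no — 1 R 3 and 1 R 7, but not 3 R 7.
So F validates K, T; KTB would additionally require R to be symmetric. The strongest is T.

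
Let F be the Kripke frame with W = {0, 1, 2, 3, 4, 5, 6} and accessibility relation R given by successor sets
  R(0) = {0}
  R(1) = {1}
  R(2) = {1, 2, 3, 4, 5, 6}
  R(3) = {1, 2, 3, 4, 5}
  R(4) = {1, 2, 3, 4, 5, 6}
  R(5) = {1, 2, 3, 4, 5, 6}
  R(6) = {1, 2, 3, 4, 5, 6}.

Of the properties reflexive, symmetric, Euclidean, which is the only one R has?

Reflexive: yes — every world is R-related to itself.
Symmetric: no — 2 R 1 but not 1 R 2.
Euclidean: no — 2 R 1 and 2 R 3, but not 1 R 3.
Only reflexive holds.

reflexive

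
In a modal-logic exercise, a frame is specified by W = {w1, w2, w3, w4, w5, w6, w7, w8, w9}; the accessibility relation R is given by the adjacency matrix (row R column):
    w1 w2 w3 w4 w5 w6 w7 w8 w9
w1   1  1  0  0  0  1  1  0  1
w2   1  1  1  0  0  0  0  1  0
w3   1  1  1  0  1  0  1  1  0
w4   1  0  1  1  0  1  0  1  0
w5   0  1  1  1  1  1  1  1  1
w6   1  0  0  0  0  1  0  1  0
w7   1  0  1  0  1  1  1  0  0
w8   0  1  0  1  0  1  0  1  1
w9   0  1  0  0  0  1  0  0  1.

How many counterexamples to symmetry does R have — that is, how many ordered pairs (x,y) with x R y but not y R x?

Enumerating: (w1,w9), (w3,w1), (w3,w8), (w4,w1), (w4,w3), (w4,w6), (w5,w2), (w5,w4), (w5,w6), (w5,w8), (w5,w9), (w7,w6), (w8,w9), (w9,w2), (w9,w6).

15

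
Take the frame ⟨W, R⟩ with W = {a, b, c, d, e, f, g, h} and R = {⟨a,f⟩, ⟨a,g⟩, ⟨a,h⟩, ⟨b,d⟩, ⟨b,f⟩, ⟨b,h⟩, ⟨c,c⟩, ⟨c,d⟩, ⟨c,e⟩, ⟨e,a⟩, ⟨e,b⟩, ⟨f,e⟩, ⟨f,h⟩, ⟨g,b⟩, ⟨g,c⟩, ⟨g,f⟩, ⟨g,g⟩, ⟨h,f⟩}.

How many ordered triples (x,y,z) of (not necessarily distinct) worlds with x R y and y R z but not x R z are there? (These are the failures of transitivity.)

Enumerating: (a,f,e), (a,g,b), (a,g,c), (b,f,e), (c,e,a), (c,e,b), (e,a,f), (e,a,g), (e,a,h), (e,b,d), (e,b,f), (e,b,h), … and 11 more.
Total: 23.

23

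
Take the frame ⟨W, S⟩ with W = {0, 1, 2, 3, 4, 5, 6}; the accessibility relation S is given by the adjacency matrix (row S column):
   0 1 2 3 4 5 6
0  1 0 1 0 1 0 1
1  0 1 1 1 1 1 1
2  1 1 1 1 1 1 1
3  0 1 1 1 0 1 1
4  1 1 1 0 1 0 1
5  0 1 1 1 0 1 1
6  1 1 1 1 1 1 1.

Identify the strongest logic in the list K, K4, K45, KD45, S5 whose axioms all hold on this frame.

Transitive (axiom 4): no — 0 S 2 and 2 S 1, but not 0 S 1.
Euclidean (axiom 5): no — 1 S 3 and 1 S 4, but not 3 S 4.
Serial (axiom D): yes — every world has a successor (e.g. 0 S 0).
Reflexive (axiom T): yes — every world is S-related to itself.
So F validates K; K4 would additionally require S to be transitive. The strongest is K.

K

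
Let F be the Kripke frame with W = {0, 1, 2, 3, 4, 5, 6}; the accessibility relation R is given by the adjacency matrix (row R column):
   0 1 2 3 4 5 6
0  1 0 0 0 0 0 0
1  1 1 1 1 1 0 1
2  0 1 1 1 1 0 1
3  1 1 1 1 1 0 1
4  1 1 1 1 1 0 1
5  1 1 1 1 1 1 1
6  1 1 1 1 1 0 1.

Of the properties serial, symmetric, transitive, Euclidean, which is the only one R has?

serial

Serial: yes — every world has a successor (e.g. 0 R 0).
Symmetric: no — 1 R 0 but not 0 R 1.
Transitive: no — 2 R 1 and 1 R 0, but not 2 R 0.
Euclidean: no — 1 R 0 and 1 R 2, but not 0 R 2.
Only serial holds.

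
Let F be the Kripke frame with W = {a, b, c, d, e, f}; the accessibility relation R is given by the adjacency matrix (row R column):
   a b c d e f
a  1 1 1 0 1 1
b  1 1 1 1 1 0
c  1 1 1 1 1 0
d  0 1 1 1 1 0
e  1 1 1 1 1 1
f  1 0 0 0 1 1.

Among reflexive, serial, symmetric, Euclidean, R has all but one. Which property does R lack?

Reflexive: yes — every world is R-related to itself.
Serial: yes — every world has a successor (e.g. a R a).
Symmetric: yes — every pair in R has its reverse in R.
Euclidean: no — a R b and a R f, but not b R f.
Only Euclidean fails.

Euclidean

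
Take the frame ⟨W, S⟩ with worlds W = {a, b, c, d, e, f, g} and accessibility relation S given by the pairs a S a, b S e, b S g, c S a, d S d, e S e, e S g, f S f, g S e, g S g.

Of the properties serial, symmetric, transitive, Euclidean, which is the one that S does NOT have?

Serial: yes — every world has a successor (e.g. a S a).
Symmetric: no — b S e but not e S b.
Transitive: yes — every two-step S-path is closed by a direct edge.
Euclidean: yes — any two successors of a common world are S-related.
Only symmetric fails.

symmetric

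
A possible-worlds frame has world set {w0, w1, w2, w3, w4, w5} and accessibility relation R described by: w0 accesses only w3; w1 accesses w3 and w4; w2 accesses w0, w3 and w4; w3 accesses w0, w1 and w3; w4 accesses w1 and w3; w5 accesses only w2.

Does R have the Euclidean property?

No

Euclidean: no — w1 R w3 and w1 R w4, but not w3 R w4.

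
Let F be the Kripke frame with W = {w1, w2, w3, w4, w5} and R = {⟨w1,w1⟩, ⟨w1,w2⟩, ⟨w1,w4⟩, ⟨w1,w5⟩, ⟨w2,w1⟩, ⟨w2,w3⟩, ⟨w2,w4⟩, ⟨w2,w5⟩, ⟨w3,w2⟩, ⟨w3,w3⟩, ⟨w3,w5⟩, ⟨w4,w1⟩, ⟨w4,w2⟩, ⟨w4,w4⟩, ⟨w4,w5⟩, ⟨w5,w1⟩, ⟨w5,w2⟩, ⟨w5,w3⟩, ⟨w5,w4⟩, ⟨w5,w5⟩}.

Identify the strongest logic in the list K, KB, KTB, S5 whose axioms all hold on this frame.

KB

Symmetric (axiom B): yes — every pair in R has its reverse in R.
Reflexive (axiom T): no — w2 is not related to itself.
Euclidean (axiom 5): no — w2 R w1 and w2 R w3, but not w1 R w3.
So F validates K, KB; KTB would additionally require R to be reflexive. The strongest is KB.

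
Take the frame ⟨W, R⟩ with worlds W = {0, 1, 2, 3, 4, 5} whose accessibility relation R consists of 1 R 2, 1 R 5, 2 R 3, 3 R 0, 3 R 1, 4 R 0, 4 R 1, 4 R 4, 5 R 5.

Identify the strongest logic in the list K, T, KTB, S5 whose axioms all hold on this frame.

Reflexive (axiom T): no — 0 is not related to itself.
Symmetric (axiom B): no — 1 R 2 but not 2 R 1.
Euclidean (axiom 5): no — 1 R 2 and 1 R 5, but not 2 R 5.
So F validates K; T would additionally require R to be reflexive. The strongest is K.

K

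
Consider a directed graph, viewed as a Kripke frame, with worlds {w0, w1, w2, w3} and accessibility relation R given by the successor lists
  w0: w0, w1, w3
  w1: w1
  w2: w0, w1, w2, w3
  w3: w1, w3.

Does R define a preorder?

Reflexive: yes — every world is R-related to itself.
Transitive: yes — every two-step R-path is closed by a direct edge.
So R is a preorder.

Yes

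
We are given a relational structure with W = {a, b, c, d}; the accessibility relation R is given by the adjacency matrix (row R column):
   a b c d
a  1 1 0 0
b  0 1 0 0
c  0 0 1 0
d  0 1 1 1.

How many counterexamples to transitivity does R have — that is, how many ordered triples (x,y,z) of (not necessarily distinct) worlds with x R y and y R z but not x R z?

R is transitive; there are no such tuples.

0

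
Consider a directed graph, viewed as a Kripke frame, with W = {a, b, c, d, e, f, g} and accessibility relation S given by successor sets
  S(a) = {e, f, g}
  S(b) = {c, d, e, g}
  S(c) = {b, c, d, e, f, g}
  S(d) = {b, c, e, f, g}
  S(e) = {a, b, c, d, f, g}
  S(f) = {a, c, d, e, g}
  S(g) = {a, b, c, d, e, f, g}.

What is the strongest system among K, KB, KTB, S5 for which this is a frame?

KB

Symmetric (axiom B): yes — every pair in S has its reverse in S.
Reflexive (axiom T): no — a is not related to itself.
Euclidean (axiom 5): no — c S b and c S f, but not b S f.
So F validates K, KB; KTB would additionally require S to be reflexive. The strongest is KB.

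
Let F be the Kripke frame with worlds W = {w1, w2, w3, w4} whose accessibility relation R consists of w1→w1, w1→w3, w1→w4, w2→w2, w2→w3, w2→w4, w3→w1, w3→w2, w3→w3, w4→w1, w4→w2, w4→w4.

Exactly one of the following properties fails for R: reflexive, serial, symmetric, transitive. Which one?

Reflexive: yes — every world is R-related to itself.
Serial: yes — every world has a successor (e.g. w1 R w1).
Symmetric: yes — every pair in R has its reverse in R.
Transitive: no — w1 R w3 and w3 R w2, but not w1 R w2.
Only transitive fails.

transitive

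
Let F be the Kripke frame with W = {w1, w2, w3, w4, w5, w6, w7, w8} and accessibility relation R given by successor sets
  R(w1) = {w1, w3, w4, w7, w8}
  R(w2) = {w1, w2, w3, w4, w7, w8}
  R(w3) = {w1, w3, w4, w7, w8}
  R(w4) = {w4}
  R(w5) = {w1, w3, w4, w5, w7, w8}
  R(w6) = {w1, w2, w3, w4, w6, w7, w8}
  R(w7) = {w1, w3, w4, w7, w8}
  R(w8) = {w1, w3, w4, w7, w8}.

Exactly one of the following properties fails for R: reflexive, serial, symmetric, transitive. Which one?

Reflexive: yes — every world is R-related to itself.
Serial: yes — every world has a successor (e.g. w1 R w1).
Symmetric: no — w1 R w4 but not w4 R w1.
Transitive: yes — every two-step R-path is closed by a direct edge.
Only symmetric fails.

symmetric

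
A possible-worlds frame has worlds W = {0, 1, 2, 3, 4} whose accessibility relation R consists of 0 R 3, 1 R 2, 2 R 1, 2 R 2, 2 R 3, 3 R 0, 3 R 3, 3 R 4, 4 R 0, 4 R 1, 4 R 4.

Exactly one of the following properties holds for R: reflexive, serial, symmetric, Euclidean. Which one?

serial

Reflexive: no — 0 is not related to itself.
Serial: yes — every world has a successor (e.g. 0 R 3).
Symmetric: no — 2 R 3 but not 3 R 2.
Euclidean: no — 2 R 1 and 2 R 3, but not 1 R 3.
Only serial holds.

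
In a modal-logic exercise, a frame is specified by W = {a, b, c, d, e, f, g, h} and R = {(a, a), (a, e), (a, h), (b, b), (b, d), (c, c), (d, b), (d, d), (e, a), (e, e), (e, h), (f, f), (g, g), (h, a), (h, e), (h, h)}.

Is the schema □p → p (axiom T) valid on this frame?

By correspondence theory, T is valid on a frame iff R is reflexive.
Reflexive: yes — every world is R-related to itself.

Yes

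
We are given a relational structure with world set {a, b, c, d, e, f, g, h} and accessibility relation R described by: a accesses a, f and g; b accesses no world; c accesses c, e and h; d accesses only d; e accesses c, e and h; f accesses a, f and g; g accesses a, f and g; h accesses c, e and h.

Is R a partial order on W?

Reflexive: no — b is not related to itself.
Transitive: yes — every two-step R-path is closed by a direct edge.
Antisymmetric: no — a R f and f R a with a ≠ f.
So R is not a partial order.

No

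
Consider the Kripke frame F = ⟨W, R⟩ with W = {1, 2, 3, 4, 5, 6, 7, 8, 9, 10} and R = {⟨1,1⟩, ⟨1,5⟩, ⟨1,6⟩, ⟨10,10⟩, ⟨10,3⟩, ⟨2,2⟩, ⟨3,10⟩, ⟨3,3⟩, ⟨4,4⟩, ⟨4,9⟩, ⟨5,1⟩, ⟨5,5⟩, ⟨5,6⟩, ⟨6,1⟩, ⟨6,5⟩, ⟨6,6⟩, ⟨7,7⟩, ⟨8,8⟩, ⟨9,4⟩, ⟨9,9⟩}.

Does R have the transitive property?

Yes

Transitive: yes — every two-step R-path is closed by a direct edge.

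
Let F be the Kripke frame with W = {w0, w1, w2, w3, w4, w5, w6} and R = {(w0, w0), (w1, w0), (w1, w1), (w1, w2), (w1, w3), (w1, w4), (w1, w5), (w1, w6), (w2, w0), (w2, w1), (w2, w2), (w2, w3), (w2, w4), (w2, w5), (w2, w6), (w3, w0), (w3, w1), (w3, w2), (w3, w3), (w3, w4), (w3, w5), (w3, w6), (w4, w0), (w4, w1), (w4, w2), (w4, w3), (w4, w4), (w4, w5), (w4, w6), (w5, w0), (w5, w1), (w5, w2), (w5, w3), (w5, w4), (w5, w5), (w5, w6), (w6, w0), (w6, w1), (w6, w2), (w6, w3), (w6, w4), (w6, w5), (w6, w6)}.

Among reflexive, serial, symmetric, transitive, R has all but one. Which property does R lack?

Reflexive: yes — every world is R-related to itself.
Serial: yes — every world has a successor (e.g. w0 R w0).
Symmetric: no — w1 R w0 but not w0 R w1.
Transitive: yes — every two-step R-path is closed by a direct edge.
Only symmetric fails.

symmetric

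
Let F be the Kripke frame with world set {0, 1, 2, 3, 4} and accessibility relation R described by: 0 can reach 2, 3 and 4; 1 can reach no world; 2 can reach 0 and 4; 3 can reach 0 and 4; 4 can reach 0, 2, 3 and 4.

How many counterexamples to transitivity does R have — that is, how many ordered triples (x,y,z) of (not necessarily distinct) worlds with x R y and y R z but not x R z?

11

Enumerating: (0,2,0), (0,3,0), (0,4,0), (2,0,2), (2,0,3), (2,4,2), (2,4,3), (3,0,2), (3,0,3), (3,4,2), (3,4,3).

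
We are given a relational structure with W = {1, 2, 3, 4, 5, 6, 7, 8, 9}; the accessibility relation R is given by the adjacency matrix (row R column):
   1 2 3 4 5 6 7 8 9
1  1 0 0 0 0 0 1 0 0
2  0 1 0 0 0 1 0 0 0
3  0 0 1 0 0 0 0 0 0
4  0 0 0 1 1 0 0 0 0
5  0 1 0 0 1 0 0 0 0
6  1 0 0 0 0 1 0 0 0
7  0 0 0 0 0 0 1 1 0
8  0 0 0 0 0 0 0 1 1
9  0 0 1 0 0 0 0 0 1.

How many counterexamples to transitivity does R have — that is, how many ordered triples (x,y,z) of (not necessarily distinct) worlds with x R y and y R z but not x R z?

7

Enumerating: (1,7,8), (2,6,1), (4,5,2), (5,2,6), (6,1,7), (7,8,9), (8,9,3).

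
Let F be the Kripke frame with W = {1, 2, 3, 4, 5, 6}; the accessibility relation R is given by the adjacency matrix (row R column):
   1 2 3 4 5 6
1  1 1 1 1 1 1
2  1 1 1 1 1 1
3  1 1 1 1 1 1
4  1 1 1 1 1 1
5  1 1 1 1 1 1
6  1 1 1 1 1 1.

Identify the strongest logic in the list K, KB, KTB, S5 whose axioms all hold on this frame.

Symmetric (axiom B): yes — every pair in R has its reverse in R.
Reflexive (axiom T): yes — every world is R-related to itself.
Euclidean (axiom 5): yes — any two successors of a common world are R-related.
So F validates K, KB, KTB, S5. The strongest is S5.

S5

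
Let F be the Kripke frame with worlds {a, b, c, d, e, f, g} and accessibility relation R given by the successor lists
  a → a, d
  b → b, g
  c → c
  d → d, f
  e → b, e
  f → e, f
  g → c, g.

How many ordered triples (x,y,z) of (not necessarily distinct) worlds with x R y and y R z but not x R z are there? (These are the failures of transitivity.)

Enumerating: (a,d,f), (b,g,c), (d,f,e), (e,b,g), (f,e,b).

5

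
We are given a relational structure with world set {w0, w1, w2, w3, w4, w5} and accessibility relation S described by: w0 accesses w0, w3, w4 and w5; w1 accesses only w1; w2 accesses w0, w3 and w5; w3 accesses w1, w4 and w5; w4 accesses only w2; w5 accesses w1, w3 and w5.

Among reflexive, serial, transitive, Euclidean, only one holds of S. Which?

Reflexive: no — w2 is not related to itself.
Serial: yes — every world has a successor (e.g. w0 S w0).
Transitive: no — w0 S w3 and w3 S w1, but not w0 S w1.
Euclidean: no — w0 S w4 and w0 S w3, but not w4 S w3.
Only serial holds.

serial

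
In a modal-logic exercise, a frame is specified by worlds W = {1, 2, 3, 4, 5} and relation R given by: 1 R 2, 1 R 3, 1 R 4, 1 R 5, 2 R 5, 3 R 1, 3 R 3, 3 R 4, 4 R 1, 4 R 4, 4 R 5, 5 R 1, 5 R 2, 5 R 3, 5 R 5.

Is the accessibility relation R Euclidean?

No

Euclidean: no — 1 R 2 and 1 R 3, but not 2 R 3.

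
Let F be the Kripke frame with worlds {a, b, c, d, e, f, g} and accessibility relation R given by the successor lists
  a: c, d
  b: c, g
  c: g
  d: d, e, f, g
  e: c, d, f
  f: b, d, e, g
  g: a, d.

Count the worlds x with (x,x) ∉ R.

6

Enumerating: a, b, c, e, f, g.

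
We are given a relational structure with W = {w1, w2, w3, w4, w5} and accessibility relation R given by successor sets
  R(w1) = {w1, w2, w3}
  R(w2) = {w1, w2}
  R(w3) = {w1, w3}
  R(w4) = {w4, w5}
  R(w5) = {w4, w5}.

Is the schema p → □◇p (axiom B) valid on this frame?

By correspondence theory, B is valid on a frame iff R is symmetric.
Symmetric: yes — every pair in R has its reverse in R.

Yes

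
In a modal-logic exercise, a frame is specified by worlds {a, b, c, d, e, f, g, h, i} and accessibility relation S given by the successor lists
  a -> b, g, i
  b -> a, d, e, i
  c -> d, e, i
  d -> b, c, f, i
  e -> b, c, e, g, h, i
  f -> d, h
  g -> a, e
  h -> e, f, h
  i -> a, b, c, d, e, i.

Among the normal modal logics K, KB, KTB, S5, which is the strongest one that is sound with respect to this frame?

KB

Symmetric (axiom B): yes — every pair in S has its reverse in S.
Reflexive (axiom T): no — a is not related to itself.
Euclidean (axiom 5): no — a S b and a S g, but not b S g.
So F validates K, KB; KTB would additionally require S to be reflexive. The strongest is KB.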